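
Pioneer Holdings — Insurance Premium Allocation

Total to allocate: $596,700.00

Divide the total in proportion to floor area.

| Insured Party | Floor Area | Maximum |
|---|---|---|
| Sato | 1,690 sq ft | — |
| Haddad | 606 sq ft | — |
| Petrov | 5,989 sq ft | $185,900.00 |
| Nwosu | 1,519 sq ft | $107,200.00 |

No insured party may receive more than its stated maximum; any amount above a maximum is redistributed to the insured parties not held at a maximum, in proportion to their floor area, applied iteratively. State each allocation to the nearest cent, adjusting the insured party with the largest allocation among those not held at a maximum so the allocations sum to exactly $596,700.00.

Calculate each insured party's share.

Sato: $223,468.64 · Haddad: $80,131.36 · Petrov: $185,900.00 · Nwosu: $107,200.00

Combined floor area = 9,804.
Proportional shares (ignoring caps): Sato 102,858.3231; Haddad 36,882.9253; Petrov 364,507.9865; Nwosu 92,450.76499.
Cap binds for Petrov ($185,900.00); balance $410,800.00 reallocated over remaining floor area 3,815.
Cap binds for Nwosu ($107,200.00); balance $303,600.00 reallocated over remaining floor area 2,296.
Remaining shares: Sato 223,468.6411 → $223,468.64; Haddad 80,131.3589 → $80,131.36.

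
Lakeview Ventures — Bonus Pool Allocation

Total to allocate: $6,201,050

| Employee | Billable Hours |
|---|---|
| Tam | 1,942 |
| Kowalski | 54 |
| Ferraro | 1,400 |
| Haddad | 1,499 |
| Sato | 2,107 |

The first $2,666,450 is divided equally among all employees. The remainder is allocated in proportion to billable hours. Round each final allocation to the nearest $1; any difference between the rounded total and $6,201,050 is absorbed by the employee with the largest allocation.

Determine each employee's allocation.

Tam: $1,513,609; Kowalski: $560,549; Ferraro: $1,240,008; Haddad: $1,289,983; Sato: $1,596,901

Equal tier: $2,666,450 ÷ 5 = $533,290 apiece.
Remainder $3,534,600 by billable hours (total 7,002): Tam 980,318.94 → $980,319; Kowalski 27,259.13 → $27,259; Ferraro 706,718.08 → $706,718; Haddad 756,693.14 → $756,693; Sato 1,063,610.71 → $1,063,611.
Totals: Tam $533,290 + $980,319 = $1,513,609; Kowalski $533,290 + $27,259 = $560,549; Ferraro $533,290 + $706,718 = $1,240,008; Haddad $533,290 + $756,693 = $1,289,983; Sato $533,290 + $1,063,611 = $1,596,901.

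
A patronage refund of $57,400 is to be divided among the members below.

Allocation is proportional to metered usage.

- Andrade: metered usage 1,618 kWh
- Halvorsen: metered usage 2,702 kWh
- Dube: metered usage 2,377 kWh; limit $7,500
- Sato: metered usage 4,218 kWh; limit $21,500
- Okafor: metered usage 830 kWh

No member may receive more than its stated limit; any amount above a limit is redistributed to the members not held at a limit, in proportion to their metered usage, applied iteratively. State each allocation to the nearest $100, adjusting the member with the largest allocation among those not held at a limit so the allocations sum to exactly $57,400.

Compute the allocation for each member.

Metered usage total: 11,745.
Unconstrained shares: Andrade 7,907.47; Halvorsen 13,205.18; Dube 11,616.84; Sato 20,614.15; Okafor 4,056.36.
Capped: Dube ($7,500); residual $49,900 reallocated over remaining metered usage 9,368.
Capped: Sato ($21,500); residual $28,400 reallocated over remaining metered usage 5,150.
Shares after redistribution: Andrade 8,922.56 → $8,900; Halvorsen 14,900.35 → $14,900; Okafor 4,577.09 → $4,600.

Andrade: $8,900; Halvorsen: $14,900; Dube: $7,500; Sato: $21,500; Okafor: $4,600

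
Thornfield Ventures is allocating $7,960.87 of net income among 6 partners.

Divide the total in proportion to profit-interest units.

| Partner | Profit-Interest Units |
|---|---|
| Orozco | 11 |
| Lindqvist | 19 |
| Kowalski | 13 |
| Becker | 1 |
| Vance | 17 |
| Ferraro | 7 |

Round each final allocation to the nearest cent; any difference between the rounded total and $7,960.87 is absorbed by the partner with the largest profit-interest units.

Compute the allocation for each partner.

Orozco: $1,287.79; Lindqvist: $2,224.36; Kowalski: $1,521.93; Becker: $117.07; Vance: $1,990.22; Ferraro: $819.50

Combined profit-interest units = 11 + 19 + 13 + 1 + 17 + 7 = 68.
Proportional shares: Orozco 1,287.7878; Lindqvist 2,224.3607; Kowalski 1,521.9310; Becker 117.0716; Vance 1,990.2175; Ferraro 819.5013.
Rounded to nearest cent: Orozco $1,287.79; Lindqvist $2,224.36; Kowalski $1,521.93; Becker $117.07; Vance $1,990.22; Ferraro $819.50. Sum = $7,960.87.
Rounded total matches; no reconciliation needed.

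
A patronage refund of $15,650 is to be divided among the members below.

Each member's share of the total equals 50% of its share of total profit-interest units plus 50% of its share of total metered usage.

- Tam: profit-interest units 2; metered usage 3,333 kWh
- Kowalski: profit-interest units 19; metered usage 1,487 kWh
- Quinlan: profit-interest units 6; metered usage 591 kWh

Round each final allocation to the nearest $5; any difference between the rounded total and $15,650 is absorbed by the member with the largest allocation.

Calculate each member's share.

Tam: $5,400; Kowalski: $7,655; Quinlan: $2,595

Profit-interest units total 27; metered usage total 5,411.
Combined weights (50% profit-interest units + 50% metered usage): Tam 0.3450; Kowalski 0.4893; Quinlan 0.1657.
Pro-rata amounts: Tam 5,399.58; Kowalski 7,656.87; Quinlan 2,593.55.
At nearest $5: Tam $5,400; Kowalski $7,655; Quinlan $2,595. Sum = $15,650.
Rounded total matches; no reconciliation needed.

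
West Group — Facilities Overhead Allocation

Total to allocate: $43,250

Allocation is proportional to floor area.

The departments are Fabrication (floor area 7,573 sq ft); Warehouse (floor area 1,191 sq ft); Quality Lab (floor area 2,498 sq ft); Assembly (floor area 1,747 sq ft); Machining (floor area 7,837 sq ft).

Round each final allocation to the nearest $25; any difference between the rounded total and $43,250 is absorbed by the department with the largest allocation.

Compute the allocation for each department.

Fabrication: $15,700; Warehouse: $2,475; Quality Lab: $5,175; Assembly: $3,625; Machining: $16,275

Combined floor area = 20,846.
Raw shares: Fabrication 7,573/20,846 × $43,250 = 15,712.00; Warehouse 1,191/20,846 × $43,250 = 2,471.01; Quality Lab 2,498/20,846 × $43,250 = 5,182.70; Assembly 1,747/20,846 × $43,250 = 3,624.57; Machining 7,837/20,846 × $43,250 = 16,259.73.
After rounding ($25): Fabrication $15,700; Warehouse $2,475; Quality Lab $5,175; Assembly $3,625; Machining $16,250. Sum = $43,225.
Difference $43,250 − $43,225 = +$25 applied to largest allocation (Machining): Machining becomes $16,275.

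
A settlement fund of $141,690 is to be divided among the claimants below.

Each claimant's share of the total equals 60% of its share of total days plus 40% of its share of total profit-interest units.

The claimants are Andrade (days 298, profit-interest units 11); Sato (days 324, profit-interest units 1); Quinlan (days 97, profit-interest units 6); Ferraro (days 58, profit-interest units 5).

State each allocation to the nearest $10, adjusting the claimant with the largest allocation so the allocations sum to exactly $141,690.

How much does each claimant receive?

Totals — days 777, profit-interest units 23.
Composite weights (60% days + 40% profit-interest units): Andrade 0.4214; Sato 0.2676; Quinlan 0.1793; Ferraro 0.1317.
Unrounded shares: Andrade 59,711.03; Sato 37,914.03; Quinlan 25,398.12; Ferraro 18,666.83.
At nearest $10: Andrade $59,710; Sato $37,910; Quinlan $25,400; Ferraro $18,670. Sum = $141,690.
No rounding difference to absorb.

Andrade: $59,710 | Sato: $37,910 | Quinlan: $25,400 | Ferraro: $18,670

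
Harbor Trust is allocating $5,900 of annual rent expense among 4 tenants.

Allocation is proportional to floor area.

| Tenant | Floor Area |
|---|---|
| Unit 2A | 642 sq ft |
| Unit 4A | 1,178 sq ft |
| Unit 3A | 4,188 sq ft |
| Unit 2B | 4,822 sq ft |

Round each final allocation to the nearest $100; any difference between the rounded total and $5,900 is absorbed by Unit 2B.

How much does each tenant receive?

Unit 2A: $300; Unit 4A: $600; Unit 3A: $2,300; Unit 2B: $2,700

Total floor area = 10,830.
Raw shares: Unit 2A 642/10,830 × $5,900 = 349.75; Unit 4A 1,178/10,830 × $5,900 = 641.75; Unit 3A 4,188/10,830 × $5,900 = 2,281.55; Unit 2B 4,822/10,830 × $5,900 = 2,626.94.
At nearest $100: Unit 2A $300; Unit 4A $600; Unit 3A $2,300; Unit 2B $2,600. Sum = $5,800.
Difference $5,900 − $5,800 = +$100 applied to Unit 2B: Unit 2B becomes $2,700.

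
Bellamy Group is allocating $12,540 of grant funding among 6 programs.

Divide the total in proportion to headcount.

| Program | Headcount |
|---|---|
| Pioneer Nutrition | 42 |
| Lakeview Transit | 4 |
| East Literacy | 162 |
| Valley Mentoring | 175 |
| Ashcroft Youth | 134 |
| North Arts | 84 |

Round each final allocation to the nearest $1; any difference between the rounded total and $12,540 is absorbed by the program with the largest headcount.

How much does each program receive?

Total headcount = 601.
Unrounded shares: Pioneer Nutrition 42/601 × $12,540 = 876.34; Lakeview Transit 4/601 × $12,540 = 83.46; East Literacy 162/601 × $12,540 = 3,380.17; Valley Mentoring 175/601 × $12,540 = 3,651.41; Ashcroft Youth 134/601 × $12,540 = 2,795.94; North Arts 84/601 × $12,540 = 1,752.68.
Rounded to nearest $1: Pioneer Nutrition $876; Lakeview Transit $83; East Literacy $3,380; Valley Mentoring $3,651; Ashcroft Youth $2,796; North Arts $1,753. Sum = $12,539.
Difference $12,540 − $12,539 = +$1 applied to largest headcount (Valley Mentoring): Valley Mentoring becomes $3,652.

Pioneer Nutrition: $876 · Lakeview Transit: $83 · East Literacy: $3,380 · Valley Mentoring: $3,652 · Ashcroft Youth: $2,796 · North Arts: $1,753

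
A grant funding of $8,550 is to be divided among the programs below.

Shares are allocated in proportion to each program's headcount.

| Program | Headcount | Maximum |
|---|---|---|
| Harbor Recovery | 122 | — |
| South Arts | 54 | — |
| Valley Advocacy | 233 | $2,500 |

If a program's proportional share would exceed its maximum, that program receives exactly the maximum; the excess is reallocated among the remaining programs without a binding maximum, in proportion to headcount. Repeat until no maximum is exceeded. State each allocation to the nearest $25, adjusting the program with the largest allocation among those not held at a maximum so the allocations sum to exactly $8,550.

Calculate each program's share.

Harbor Recovery: $4,200 | South Arts: $1,850 | Valley Advocacy: $2,500

Headcount total: 409.
Pro-rata shares before constraints: Harbor Recovery 2,550.37; South Arts 1,128.85; Valley Advocacy 4,870.78.
Capped: Valley Advocacy ($2,500); balance $6,050 reallocated over remaining headcount 176.
Redistributed shares: Harbor Recovery 4,193.75 → $4,200; South Arts 1,856.25 → $1,850.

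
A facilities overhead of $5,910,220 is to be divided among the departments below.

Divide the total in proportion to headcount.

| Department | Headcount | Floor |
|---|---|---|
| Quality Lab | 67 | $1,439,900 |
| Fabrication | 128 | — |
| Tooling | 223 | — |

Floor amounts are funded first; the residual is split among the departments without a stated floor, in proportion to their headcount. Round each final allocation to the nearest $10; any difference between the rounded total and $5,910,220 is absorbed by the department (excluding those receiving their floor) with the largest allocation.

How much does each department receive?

Minimums first: Quality Lab $1,439,900. Residual $4,470,320.
Residual split over remaining headcount 351: Fabrication 1,630,202.17 → $1,630,200; Tooling 2,840,117.83 → $2,840,120.

Quality Lab: $1,439,900 · Fabrication: $1,630,200 · Tooling: $2,840,120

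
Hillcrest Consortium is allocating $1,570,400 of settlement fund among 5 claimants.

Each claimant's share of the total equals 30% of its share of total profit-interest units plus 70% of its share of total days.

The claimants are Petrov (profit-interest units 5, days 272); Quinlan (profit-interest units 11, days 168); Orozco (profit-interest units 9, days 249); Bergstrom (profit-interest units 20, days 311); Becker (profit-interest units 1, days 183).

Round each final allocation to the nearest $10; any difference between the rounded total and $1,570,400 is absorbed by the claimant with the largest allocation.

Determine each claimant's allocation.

Petrov: $303,960; Quinlan: $268,770; Orozco: $323,550; Bergstrom: $493,830; Becker: $180,290

Totals — profit-interest units 46, days 1,183.
Composite weights (30% profit-interest units + 70% days): Petrov 0.1936; Quinlan 0.1711; Orozco 0.2060; Bergstrom 0.3145; Becker 0.1148.
Raw shares: Petrov 303,959.46; Quinlan 268,769.90; Orozco 323,554.11; Bergstrom 493,825.55; Becker 180,290.97.
Rounded to nearest $10: Petrov $303,960; Quinlan $268,770; Orozco $323,550; Bergstrom $493,830; Becker $180,290. Sum = $1,570,400.
Rounded total matches; no reconciliation needed.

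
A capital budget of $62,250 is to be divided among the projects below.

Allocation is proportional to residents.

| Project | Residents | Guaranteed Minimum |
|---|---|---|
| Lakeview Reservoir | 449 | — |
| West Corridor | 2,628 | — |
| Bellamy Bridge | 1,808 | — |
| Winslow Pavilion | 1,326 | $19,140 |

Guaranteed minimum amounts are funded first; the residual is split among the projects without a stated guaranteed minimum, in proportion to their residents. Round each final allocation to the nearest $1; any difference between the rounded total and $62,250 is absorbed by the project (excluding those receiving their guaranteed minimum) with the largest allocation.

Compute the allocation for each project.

Lakeview Reservoir: $3,962 | West Corridor: $23,192 | Bellamy Bridge: $15,956 | Winslow Pavilion: $19,140

Fund the minimums — Winslow Pavilion $19,140. Remaining pool $43,110.
Remaining pool split over remaining residents 4,885: Lakeview Reservoir 3,962.41 → $3,962; West Corridor 23,192.03 → $23,192; Bellamy Bridge 15,955.55 → $15,956.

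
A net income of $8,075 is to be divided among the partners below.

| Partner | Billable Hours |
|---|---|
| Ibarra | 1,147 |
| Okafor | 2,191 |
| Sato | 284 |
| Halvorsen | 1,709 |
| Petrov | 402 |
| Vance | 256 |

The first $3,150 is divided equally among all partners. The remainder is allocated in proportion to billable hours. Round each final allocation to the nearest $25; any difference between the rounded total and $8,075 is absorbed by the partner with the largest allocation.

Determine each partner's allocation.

Ibarra: $1,475; Okafor: $2,350; Sato: $750; Halvorsen: $1,925; Petrov: $850; Vance: $725

Equal tier: $3,150 ÷ 6 = $525 apiece.
Remainder $4,925 by billable hours (total 5,989): Ibarra 943.23 → $950; Okafor 1,801.75 → $1,800; Sato 233.54 → $225; Halvorsen 1,405.38 → $1,400; Petrov 330.58 → $325; Vance 210.52 → $200.
Rounding difference +$25 on remainder applied to Okafor.
Totals: Ibarra $525 + $950 = $1,475; Okafor $525 + $1,825 = $2,350; Sato $525 + $225 = $750; Halvorsen $525 + $1,400 = $1,925; Petrov $525 + $325 = $850; Vance $525 + $200 = $725.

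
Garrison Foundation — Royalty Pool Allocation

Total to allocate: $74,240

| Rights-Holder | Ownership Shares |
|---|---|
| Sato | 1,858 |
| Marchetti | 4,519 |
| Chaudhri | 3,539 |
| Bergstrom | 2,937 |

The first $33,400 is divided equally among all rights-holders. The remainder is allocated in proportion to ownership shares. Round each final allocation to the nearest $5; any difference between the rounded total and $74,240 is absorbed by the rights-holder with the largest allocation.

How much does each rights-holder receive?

Sato: $14,255 · Marchetti: $22,710 · Chaudhri: $19,595 · Bergstrom: $17,680

First tranche $33,400 split equally: $8,350 each.
Remainder $40,840 by ownership shares (total 12,853): Sato 5,903.74 → $5,905; Marchetti 14,358.98 → $14,360; Chaudhri 11,245.06 → $11,245; Bergstrom 9,332.22 → $9,330.
Totals: Sato $8,350 + $5,905 = $14,255; Marchetti $8,350 + $14,360 = $22,710; Chaudhri $8,350 + $11,245 = $19,595; Bergstrom $8,350 + $9,330 = $17,680.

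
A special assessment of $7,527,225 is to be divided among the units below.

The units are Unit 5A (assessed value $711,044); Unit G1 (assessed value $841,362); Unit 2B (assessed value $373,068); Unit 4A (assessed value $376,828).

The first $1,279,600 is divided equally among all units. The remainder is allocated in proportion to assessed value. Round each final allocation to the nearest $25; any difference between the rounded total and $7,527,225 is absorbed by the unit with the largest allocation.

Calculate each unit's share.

Unit 5A: $2,249,425 · Unit G1: $2,603,050 · Unit 2B: $1,332,275 · Unit 4A: $1,342,475

First tranche $1,279,600 split equally: $319,900 each.
Remainder $6,247,625 by assessed value (total 2,302,302): Unit 5A 1,929,519.36 → $1,929,525; Unit G1 2,283,155.84 → $2,283,150; Unit 2B 1,012,373.25 → $1,012,375; Unit 4A 1,022,576.55 → $1,022,575.
Totals: Unit 5A $319,900 + $1,929,525 = $2,249,425; Unit G1 $319,900 + $2,283,150 = $2,603,050; Unit 2B $319,900 + $1,012,375 = $1,332,275; Unit 4A $319,900 + $1,022,575 = $1,342,475.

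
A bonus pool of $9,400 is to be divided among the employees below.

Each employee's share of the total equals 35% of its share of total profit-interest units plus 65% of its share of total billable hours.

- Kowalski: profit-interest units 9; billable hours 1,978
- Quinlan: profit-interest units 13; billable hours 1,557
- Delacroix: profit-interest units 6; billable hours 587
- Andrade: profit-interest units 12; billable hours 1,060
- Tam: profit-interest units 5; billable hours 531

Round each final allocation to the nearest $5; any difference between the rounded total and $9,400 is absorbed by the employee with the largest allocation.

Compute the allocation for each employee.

Kowalski: $2,775 | Quinlan: $2,615 | Delacroix: $1,065 | Andrade: $2,010 | Tam: $935

Profit-interest units total 45; billable hours total 5,713.
Composite weights (35% profit-interest units + 65% billable hours): Kowalski 0.2950; Quinlan 0.2783; Delacroix 0.1135; Andrade 0.2139; Tam 0.0993.
Pro-rata amounts: Kowalski 2,773.45; Quinlan 2,615.64; Delacroix 1,066.46; Andrade 2,010.99; Tam 933.46.
Rounded to nearest $5: Kowalski $2,775; Quinlan $2,615; Delacroix $1,065; Andrade $2,010; Tam $935. Sum = $9,400.
Sum already equals the total — no adjustment.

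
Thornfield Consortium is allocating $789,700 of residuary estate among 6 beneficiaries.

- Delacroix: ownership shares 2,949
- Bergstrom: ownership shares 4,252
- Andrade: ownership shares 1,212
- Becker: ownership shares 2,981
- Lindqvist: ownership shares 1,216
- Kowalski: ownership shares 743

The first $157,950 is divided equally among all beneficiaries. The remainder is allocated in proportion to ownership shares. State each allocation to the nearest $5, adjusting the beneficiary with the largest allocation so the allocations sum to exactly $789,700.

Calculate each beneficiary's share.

Equal tier: $157,950 ÷ 6 = $26,325 apiece.
Remainder $631,750 by ownership shares (total 13,353): Delacroix 139,521.51 → $139,520; Bergstrom 201,168.35 → $201,170; Andrade 57,341.50 → $57,340; Becker 141,035.48 → $141,035; Lindqvist 57,530.74 → $57,530; Kowalski 35,152.42 → $35,150.
Rounding difference +$5 on remainder applied to Bergstrom.
Totals: Delacroix $26,325 + $139,520 = $165,845; Bergstrom $26,325 + $201,175 = $227,500; Andrade $26,325 + $57,340 = $83,665; Becker $26,325 + $141,035 = $167,360; Lindqvist $26,325 + $57,530 = $83,855; Kowalski $26,325 + $35,150 = $61,475.

Delacroix: $165,845; Bergstrom: $227,500; Andrade: $83,665; Becker: $167,360; Lindqvist: $83,855; Kowalski: $61,475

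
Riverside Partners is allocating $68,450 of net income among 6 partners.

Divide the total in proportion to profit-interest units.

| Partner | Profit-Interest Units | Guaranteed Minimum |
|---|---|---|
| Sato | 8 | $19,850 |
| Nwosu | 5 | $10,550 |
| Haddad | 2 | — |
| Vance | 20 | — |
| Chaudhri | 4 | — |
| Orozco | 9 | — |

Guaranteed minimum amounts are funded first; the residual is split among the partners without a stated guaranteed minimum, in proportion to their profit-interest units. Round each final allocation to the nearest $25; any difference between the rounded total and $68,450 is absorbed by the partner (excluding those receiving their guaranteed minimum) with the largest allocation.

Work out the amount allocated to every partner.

Sato: $19,850 · Nwosu: $10,550 · Haddad: $2,175 · Vance: $21,750 · Chaudhri: $4,350 · Orozco: $9,775

Minimums first: Sato $19,850; Nwosu $10,550. Remaining pool $38,050.
Remaining pool split over remaining profit-interest units 35: Haddad 2,174.29 → $2,175; Vance 21,742.86 → $21,750; Chaudhri 4,348.57 → $4,350; Orozco 9,784.29 → $9,775.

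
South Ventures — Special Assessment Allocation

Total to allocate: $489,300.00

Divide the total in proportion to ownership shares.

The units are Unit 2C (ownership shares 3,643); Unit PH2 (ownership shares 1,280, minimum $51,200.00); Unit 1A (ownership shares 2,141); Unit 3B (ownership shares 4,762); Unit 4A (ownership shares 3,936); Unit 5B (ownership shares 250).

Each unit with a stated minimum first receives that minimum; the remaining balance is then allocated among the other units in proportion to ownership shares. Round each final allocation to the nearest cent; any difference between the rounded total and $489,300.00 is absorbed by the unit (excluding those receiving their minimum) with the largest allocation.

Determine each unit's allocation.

Minimums first: Unit PH2 $51,200.00. Balance $438,100.00.
Balance split over remaining ownership shares 14,732: Unit 2C 108,335.4806 → $108,335.48; Unit 1A 63,669.0266 → $63,669.03; Unit 3B 141,612.2862 → $141,612.29; Unit 4A 117,048.7103 → $117,048.71; Unit 5B 7,434.4963 → $7,434.50.
Rounding difference −$0.01 applied to Unit 3B → $141,612.28.

Unit 2C: $108,335.48; Unit PH2: $51,200.00; Unit 1A: $63,669.03; Unit 3B: $141,612.28; Unit 4A: $117,048.71; Unit 5B: $7,434.50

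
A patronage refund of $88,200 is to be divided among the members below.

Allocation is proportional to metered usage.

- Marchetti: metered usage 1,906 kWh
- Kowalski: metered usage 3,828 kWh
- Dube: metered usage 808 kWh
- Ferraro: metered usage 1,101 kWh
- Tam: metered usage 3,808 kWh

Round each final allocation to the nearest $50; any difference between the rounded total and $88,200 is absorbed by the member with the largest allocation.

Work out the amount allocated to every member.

Marchetti: $14,700 · Kowalski: $29,450 · Dube: $6,200 · Ferraro: $8,500 · Tam: $29,350

Combined metered usage = 11,451.
Proportional shares: Marchetti 1,906/11,451 × $88,200 = 14,680.74; Kowalski 3,828/11,451 × $88,200 = 29,484.73; Dube 808/11,451 × $88,200 = 6,223.53; Ferraro 1,101/11,451 × $88,200 = 8,480.32; Tam 3,808/11,451 × $88,200 = 29,330.68.
After rounding ($50): Marchetti $14,700; Kowalski $29,500; Dube $6,200; Ferraro $8,500; Tam $29,350. Sum = $88,250.
Difference $88,200 − $88,250 = −$50 applied to largest allocation (Kowalski): Kowalski becomes $29,450.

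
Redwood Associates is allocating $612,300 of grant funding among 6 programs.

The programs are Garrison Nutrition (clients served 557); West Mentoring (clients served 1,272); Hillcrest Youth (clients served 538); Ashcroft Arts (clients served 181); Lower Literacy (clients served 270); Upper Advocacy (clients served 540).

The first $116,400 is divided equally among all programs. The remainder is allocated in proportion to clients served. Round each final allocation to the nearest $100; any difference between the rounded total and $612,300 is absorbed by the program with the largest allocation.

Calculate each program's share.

Equal tier: $116,400 ÷ 6 = $19,400 apiece.
Remainder $495,900 by clients served (total 3,358): Garrison Nutrition 82,256.19 → $82,300; West Mentoring 187,845.38 → $187,800; Hillcrest Youth 79,450.33 → $79,500; Ashcroft Arts 26,729.57 → $26,700; Lower Literacy 39,872.84 → $39,900; Upper Advocacy 79,745.68 → $79,700.
Totals: Garrison Nutrition $19,400 + $82,300 = $101,700; West Mentoring $19,400 + $187,800 = $207,200; Hillcrest Youth $19,400 + $79,500 = $98,900; Ashcroft Arts $19,400 + $26,700 = $46,100; Lower Literacy $19,400 + $39,900 = $59,300; Upper Advocacy $19,400 + $79,700 = $99,100.

Garrison Nutrition: $101,700; West Mentoring: $207,200; Hillcrest Youth: $98,900; Ashcroft Arts: $46,100; Lower Literacy: $59,300; Upper Advocacy: $99,100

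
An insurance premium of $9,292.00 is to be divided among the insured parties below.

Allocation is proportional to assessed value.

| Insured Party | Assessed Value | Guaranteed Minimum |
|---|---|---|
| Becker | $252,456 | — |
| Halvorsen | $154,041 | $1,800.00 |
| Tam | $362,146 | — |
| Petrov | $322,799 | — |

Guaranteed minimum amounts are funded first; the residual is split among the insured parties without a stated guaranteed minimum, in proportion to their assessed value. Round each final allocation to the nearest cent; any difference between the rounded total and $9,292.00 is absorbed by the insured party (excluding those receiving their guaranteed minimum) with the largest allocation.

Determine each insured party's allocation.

Minimums first: Halvorsen $1,800.00. Residual $7,492.00.
Residual split over remaining assessed value 937,401: Becker 2,017.7068 → $2,017.71; Tam 2,894.3833 → $2,894.38; Petrov 2,579.9099 → $2,579.91.

Becker: $2,017.71 | Halvorsen: $1,800.00 | Tam: $2,894.38 | Petrov: $2,579.91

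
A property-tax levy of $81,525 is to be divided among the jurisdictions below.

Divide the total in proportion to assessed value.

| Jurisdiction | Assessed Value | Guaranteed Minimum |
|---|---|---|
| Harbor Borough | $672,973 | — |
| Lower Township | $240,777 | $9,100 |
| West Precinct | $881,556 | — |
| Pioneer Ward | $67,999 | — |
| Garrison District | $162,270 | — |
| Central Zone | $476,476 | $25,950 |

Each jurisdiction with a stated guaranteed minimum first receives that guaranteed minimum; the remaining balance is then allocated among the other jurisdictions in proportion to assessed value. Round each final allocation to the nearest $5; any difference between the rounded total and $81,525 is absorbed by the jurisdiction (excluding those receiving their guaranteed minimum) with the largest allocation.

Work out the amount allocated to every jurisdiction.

Harbor Borough: $17,525 · Lower Township: $9,100 · West Precinct: $22,955 · Pioneer Ward: $1,770 · Garrison District: $4,225 · Central Zone: $25,950

Minimums first: Lower Township $9,100; Central Zone $25,950. Residual $46,475.
Residual split over remaining assessed value 1,784,798: Harbor Borough 17,523.79 → $17,525; West Precinct 22,955.16 → $22,955; Pioneer Ward 1,770.65 → $1,770; Garrison District 4,225.41 → $4,225.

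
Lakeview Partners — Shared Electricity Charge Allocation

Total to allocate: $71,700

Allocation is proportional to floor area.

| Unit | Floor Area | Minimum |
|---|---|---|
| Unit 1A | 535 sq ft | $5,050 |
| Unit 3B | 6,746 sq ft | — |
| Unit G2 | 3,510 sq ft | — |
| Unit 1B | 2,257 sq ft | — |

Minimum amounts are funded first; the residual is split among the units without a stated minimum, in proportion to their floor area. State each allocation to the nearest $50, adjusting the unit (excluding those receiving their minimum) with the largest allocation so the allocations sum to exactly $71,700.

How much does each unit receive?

Guaranteed amounts: Unit 1A $5,050. Remaining pool $66,650.
Remaining pool split over remaining floor area 12,513: Unit 3B 35,932.30 → $35,950; Unit G2 18,695.88 → $18,700; Unit 1B 12,021.82 → $12,000.

Unit 1A: $5,050; Unit 3B: $35,950; Unit G2: $18,700; Unit 1B: $12,000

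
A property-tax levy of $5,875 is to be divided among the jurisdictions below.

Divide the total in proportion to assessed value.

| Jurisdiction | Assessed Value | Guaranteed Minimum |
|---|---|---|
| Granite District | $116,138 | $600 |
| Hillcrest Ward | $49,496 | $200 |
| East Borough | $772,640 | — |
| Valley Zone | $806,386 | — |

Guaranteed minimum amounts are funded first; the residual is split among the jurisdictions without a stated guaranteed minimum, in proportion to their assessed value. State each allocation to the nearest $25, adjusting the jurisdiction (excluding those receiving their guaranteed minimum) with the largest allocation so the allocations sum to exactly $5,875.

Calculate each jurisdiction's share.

Minimums first: Granite District $600; Hillcrest Ward $200. Remaining pool $5,075.
Remaining pool split over remaining assessed value 1,579,026: East Borough 2,483.27 → $2,475; Valley Zone 2,591.73 → $2,600.

Granite District: $600; Hillcrest Ward: $200; East Borough: $2,475; Valley Zone: $2,600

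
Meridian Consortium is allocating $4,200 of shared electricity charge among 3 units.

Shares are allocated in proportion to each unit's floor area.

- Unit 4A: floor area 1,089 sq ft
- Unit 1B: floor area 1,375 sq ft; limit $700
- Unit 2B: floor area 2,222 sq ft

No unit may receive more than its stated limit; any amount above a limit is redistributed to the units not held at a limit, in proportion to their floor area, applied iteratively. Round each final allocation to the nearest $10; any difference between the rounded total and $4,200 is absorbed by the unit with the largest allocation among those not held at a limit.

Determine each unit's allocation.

Sum of floor area: 4,686.
Pro-rata shares before constraints: Unit 4A 976.06; Unit 1B 1,232.39; Unit 2B 1,991.55.
Held at cap: Unit 1B ($700); residual $3,500 reallocated over remaining floor area 3,311.
Remaining shares: Unit 4A 1,151.16 → $1,150; Unit 2B 2,348.84 → $2,350.

Unit 4A: $1,150 | Unit 1B: $700 | Unit 2B: $2,350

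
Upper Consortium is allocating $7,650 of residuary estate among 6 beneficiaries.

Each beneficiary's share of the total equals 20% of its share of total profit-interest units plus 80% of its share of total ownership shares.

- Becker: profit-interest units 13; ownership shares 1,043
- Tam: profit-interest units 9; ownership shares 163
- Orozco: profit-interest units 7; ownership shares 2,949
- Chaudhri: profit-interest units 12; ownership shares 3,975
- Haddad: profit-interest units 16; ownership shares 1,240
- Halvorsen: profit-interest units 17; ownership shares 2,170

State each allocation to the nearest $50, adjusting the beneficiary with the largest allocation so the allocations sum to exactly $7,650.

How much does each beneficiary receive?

Becker: $800; Tam: $250; Orozco: $1,700; Chaudhri: $2,400; Haddad: $1,000; Halvorsen: $1,500

Profit-interest units total 74; ownership shares total 11,540.
Blended shares (20% profit-interest units + 80% ownership shares): Becker 0.1074; Tam 0.0356; Orozco 0.2234; Chaudhri 0.3080; Haddad 0.1292; Halvorsen 0.1964.
Proportional shares: Becker 821.92; Tam 272.52; Orozco 1,708.67; Chaudhri 2,356.17; Haddad 988.42; Halvorsen 1,502.30.
At nearest $50: Becker $800; Tam $250; Orozco $1,700; Chaudhri $2,350; Haddad $1,000; Halvorsen $1,500. Sum = $7,600.
Difference $7,650 − $7,600 = +$50 applied to largest allocation (Chaudhri): Chaudhri becomes $2,400.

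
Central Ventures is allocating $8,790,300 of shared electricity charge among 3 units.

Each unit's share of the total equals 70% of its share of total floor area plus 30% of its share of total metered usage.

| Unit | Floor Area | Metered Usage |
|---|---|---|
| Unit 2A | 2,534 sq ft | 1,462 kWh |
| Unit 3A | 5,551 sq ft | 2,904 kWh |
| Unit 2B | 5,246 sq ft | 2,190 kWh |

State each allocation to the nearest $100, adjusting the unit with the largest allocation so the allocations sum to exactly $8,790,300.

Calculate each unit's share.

Floor area total 13,331; metered usage total 6,556.
Combined weights (70% floor area + 30% metered usage): Unit 2A 0.2000; Unit 3A 0.4244; Unit 2B 0.3757.
Raw shares: Unit 2A 1,757,698.14; Unit 3A 3,730,290.52; Unit 2B 3,302,311.34.
At nearest $100: Unit 2A $1,757,700; Unit 3A $3,730,300; Unit 2B $3,302,300. Sum = $8,790,300.
Rounded total matches; no reconciliation needed.

Unit 2A: $1,757,700 · Unit 3A: $3,730,300 · Unit 2B: $3,302,300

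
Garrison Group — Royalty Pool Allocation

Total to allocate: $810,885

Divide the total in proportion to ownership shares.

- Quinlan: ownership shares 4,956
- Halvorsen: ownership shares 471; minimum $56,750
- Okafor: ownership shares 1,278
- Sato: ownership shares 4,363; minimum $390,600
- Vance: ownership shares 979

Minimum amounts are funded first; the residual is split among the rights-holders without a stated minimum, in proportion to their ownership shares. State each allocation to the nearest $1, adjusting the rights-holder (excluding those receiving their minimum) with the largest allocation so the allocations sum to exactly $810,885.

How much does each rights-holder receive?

Quinlan: $249,782; Halvorsen: $56,750; Okafor: $64,411; Sato: $390,600; Vance: $49,342

Guaranteed amounts: Halvorsen $56,750; Sato $390,600. Residual $363,535.
Residual split over remaining ownership shares 7,213: Quinlan 249,782.26 → $249,782; Okafor 64,411.16 → $64,411; Vance 49,341.57 → $49,342.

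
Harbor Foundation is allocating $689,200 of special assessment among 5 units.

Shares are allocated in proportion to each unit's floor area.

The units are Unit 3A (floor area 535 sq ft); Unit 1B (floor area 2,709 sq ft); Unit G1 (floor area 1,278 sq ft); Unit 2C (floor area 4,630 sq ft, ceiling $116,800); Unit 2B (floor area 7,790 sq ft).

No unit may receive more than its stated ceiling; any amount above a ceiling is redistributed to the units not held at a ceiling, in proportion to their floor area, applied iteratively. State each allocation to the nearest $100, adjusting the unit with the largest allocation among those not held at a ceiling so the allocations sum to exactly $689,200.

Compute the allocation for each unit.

Sum of floor area: 16,942.
Unconstrained shares: Unit 3A 21,763.78; Unit 1B 110,202.03; Unit G1 51,989.00; Unit 2C 188,348.25; Unit 2B 316,896.94.
Cap binds for Unit 2C ($116,800); remaining pool $572,400 reallocated over remaining floor area 12,312.
Shares after redistribution: Unit 3A 24,872.81 → $24,900; Unit 1B 125,944.74 → $125,900; Unit G1 59,415.79 → $59,400; Unit 2B 362,166.67 → $362,200.

Unit 3A: $24,900 | Unit 1B: $125,900 | Unit G1: $59,400 | Unit 2C: $116,800 | Unit 2B: $362,200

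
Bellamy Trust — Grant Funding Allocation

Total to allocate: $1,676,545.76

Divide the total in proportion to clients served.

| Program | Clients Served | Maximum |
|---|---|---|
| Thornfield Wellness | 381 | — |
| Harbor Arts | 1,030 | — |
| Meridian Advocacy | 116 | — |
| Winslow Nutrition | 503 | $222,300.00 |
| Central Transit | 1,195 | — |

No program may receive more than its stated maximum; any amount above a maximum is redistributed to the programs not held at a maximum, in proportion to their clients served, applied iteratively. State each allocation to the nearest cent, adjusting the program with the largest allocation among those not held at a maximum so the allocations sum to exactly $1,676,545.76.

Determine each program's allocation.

Thornfield Wellness: $203,551.67 · Harbor Arts: $550,284.03 · Meridian Advocacy: $61,973.74 · Winslow Nutrition: $222,300.00 · Central Transit: $638,436.32

Sum of clients served: 3,225.
Pro-rata shares before constraints: Thornfield Wellness 198,066.3363; Harbor Arts 535,454.9249; Meridian Advocacy 60,303.6614; Winslow Nutrition 261,489.1526; Central Transit 621,231.6847.
Held at cap: Winslow Nutrition ($222,300.00); balance $1,454,245.76 reallocated over remaining clients served 2,722.
Remaining shares: Thornfield Wellness 203,551.6659 → $203,551.67; Harbor Arts 550,284.0312 → $550,284.03; Meridian Advocacy 61,973.7355 → $61,973.74; Central Transit 638,436.3274 → $638,436.33.
Rounding difference −$0.01 applied to Central Transit → $638,436.32.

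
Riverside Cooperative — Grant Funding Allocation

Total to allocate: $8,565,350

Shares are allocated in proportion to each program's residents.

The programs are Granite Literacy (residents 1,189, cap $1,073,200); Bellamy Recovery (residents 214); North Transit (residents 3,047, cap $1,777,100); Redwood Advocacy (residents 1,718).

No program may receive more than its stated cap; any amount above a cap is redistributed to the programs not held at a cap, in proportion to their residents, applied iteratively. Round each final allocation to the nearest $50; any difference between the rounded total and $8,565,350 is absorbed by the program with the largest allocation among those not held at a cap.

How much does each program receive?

Residents total: 6,168.
Proportional shares (ignoring caps): Granite Literacy 1,651,135.08; Bellamy Recovery 297,176.54; North Transit 4,231,294.01; Redwood Advocacy 2,385,744.37.
Held at cap: Granite Literacy ($1,073,200), North Transit ($1,777,100); balance $5,715,050 reallocated over remaining residents 1,932.
Remaining shares: Bellamy Recovery 633,033.49 → $633,050; Redwood Advocacy 5,082,016.51 → $5,082,000.

Granite Literacy: $1,073,200 · Bellamy Recovery: $633,050 · North Transit: $1,777,100 · Redwood Advocacy: $5,082,000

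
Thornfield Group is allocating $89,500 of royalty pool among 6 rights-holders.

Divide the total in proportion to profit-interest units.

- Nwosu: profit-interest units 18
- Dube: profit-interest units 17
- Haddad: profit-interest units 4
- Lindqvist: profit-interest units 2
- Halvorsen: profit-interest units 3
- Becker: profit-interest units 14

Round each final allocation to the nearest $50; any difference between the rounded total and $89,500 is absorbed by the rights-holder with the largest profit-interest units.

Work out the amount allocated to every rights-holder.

Nwosu: $27,750 | Dube: $26,250 | Haddad: $6,150 | Lindqvist: $3,100 | Halvorsen: $4,650 | Becker: $21,600

Total profit-interest units = 58.
Unrounded shares: Nwosu 18/58 × $89,500 = 27,775.86; Dube 17/58 × $89,500 = 26,232.76; Haddad 4/58 × $89,500 = 6,172.41; Lindqvist 2/58 × $89,500 = 3,086.21; Halvorsen 3/58 × $89,500 = 4,629.31; Becker 14/58 × $89,500 = 21,603.45.
Rounded to nearest $50: Nwosu $27,800; Dube $26,250; Haddad $6,150; Lindqvist $3,100; Halvorsen $4,650; Becker $21,600. Sum = $89,550.
Difference $89,500 − $89,550 = −$50 applied to largest profit-interest units (Nwosu): Nwosu becomes $27,750.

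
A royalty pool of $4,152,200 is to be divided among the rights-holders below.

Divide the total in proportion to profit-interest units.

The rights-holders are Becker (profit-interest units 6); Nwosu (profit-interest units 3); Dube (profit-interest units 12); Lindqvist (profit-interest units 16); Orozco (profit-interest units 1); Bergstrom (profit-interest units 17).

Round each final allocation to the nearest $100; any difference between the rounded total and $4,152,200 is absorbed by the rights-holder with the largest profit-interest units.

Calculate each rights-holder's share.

Becker: $453,000 · Nwosu: $226,500 · Dube: $905,900 · Lindqvist: $1,207,900 · Orozco: $75,500 · Bergstrom: $1,283,400

Total profit-interest units = 6 + 3 + 12 + 16 + 1 + 17 = 55.
Unrounded shares: Becker 452,967.27; Nwosu 226,483.64; Dube 905,934.55; Lindqvist 1,207,912.73; Orozco 75,494.55; Bergstrom 1,283,407.27.
Rounded to nearest $100: Becker $453,000; Nwosu $226,500; Dube $905,900; Lindqvist $1,207,900; Orozco $75,500; Bergstrom $1,283,400. Sum = $4,152,200.
No rounding difference to absorb.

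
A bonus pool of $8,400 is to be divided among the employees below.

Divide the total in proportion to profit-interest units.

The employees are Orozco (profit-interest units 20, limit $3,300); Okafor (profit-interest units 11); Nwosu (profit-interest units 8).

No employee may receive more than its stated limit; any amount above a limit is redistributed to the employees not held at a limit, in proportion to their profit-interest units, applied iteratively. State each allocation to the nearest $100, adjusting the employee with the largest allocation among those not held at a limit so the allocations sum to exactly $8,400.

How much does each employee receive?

Combined profit-interest units = 39.
Unconstrained shares: Orozco 4,307.69; Okafor 2,369.23; Nwosu 1,723.08.
Held at cap: Orozco ($3,300); residual $5,100 reallocated over remaining profit-interest units 19.
Redistributed shares: Okafor 2,952.63 → $3,000; Nwosu 2,147.37 → $2,100.

Orozco: $3,300; Okafor: $3,000; Nwosu: $2,100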